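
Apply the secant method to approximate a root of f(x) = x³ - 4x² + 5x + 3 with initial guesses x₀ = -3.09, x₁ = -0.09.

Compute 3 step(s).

f(x) = x³ - 4x² + 5x + 3
x₀ = -3.09, x₁ = -0.09

Secant formula: x_{n+1} = x_n - f(x_n)(x_n - x_{n-1})/(f(x_n) - f(x_{n-1}))

Iteration 1:
  f(-3.090000) = -80.146029
  f(-0.090000) = 2.516871
  x_2 = -0.090000 - 2.516871×(-0.090000 - (-3.090000))/(2.516871 - (-80.146029))
       = -0.181342
Iteration 2:
  f(-0.090000) = 2.516871
  f(-0.181342) = 1.955785
  x_3 = -0.181342 - 1.955785×(-0.181342 - (-0.090000))/(1.955785 - 2.516871)
       = -0.499735
Iteration 3:
  f(-0.181342) = 1.955785
  f(-0.499735) = -0.622420
  x_4 = -0.499735 - (-0.622420)×(-0.499735 - (-0.181342))/(-0.622420 - 1.955785)
       = -0.422870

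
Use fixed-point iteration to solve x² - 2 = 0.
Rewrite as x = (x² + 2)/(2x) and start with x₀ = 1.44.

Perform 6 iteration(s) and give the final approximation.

Equation: x² - 2 = 0
Fixed-point form: x = (x² + 2)/(2x)
x₀ = 1.44

x_1 = g(1.440000) = 1.414444
x_2 = g(1.414444) = 1.414214
x_3 = g(1.414214) = 1.414214
x_4 = g(1.414214) = 1.414214
x_5 = g(1.414214) = 1.414214
x_6 = g(1.414214) = 1.414214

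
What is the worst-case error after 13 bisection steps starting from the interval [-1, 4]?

Bisection error bound: |error| ≤ (b-a)/2^n
|error| ≤ (4 - (-1))/2^13 = 5/2^13
|error| ≤ 0.0006103516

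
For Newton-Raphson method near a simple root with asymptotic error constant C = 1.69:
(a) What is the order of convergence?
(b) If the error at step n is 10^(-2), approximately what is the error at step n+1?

(a) Newton-Raphson has quadratic (order 2) convergence near simple roots.
    This means |e_{n+1}| ≈ C|e_n|².

(b) With |e_n| = 10^(-2) and C = 1.69:
    |e_{n+1}| ≈ 1.69 × (10^(-2))² = 1.69 × 10^(-4)

(a) 2 (quadratic); (b) |e_{n+1}| ≈ 1.690e-04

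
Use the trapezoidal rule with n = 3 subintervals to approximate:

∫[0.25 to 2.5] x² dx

f(x) = x²
a = 0.25, b = 2.5, n = 3
h = (b - a)/n = 0.750000

Trapezoidal rule: (h/2)[f(x₀) + 2f(x₁) + 2f(x₂) + ... + f(xₙ)]

x_0 = 0.2500, f(x_0) = 0.062500, coefficient = 1
x_1 = 1.0000, f(x_1) = 1.000000, coefficient = 2
x_2 = 1.7500, f(x_2) = 3.062500, coefficient = 2
x_3 = 2.5000, f(x_3) = 6.250000, coefficient = 1

I ≈ (0.750000/2) × 14.437500 = 5.414062
Exact value: 5.203125
Error: 0.210938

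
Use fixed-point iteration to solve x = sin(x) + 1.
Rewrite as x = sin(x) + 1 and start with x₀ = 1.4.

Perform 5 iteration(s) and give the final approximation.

Equation: x = sin(x) + 1
Fixed-point form: x = sin(x) + 1
x₀ = 1.4

x_1 = g(1.400000) = 1.985450
x_2 = g(1.985450) = 1.915256
x_3 = g(1.915256) = 1.941258
x_4 = g(1.941258) = 1.932160
x_5 = g(1.932160) = 1.935415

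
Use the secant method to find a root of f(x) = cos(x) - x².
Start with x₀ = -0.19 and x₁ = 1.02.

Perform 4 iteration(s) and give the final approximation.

f(x) = cos(x) - x²
x₀ = -0.19, x₁ = 1.02

Secant formula: x_{n+1} = x_n - f(x_n)(x_n - x_{n-1})/(f(x_n) - f(x_{n-1}))

Iteration 1:
  f(-0.190000) = 0.945904
  f(1.020000) = -0.517034
  x_2 = 1.020000 - (-0.517034)×(1.020000 - (-0.190000))/(-0.517034 - 0.945904)
       = 0.592360
Iteration 2:
  f(1.020000) = -0.517034
  f(0.592360) = 0.478735
  x_3 = 0.592360 - 0.478735×(0.592360 - 1.020000)/(0.478735 - (-0.517034))
       = 0.797956
Iteration 3:
  f(0.592360) = 0.478735
  f(0.797956) = 0.061438
  x_4 = 0.797956 - 0.061438×(0.797956 - 0.592360)/(0.061438 - 0.478735)
       = 0.828225
Iteration 4:
  f(0.797956) = 0.061438
  f(0.828225) = -0.009773
  x_5 = 0.828225 - (-0.009773)×(0.828225 - 0.797956)/(-0.009773 - 0.061438)
       = 0.824071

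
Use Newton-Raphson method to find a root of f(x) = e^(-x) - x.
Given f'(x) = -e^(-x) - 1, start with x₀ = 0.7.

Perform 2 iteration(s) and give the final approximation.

f(x) = e^(-x) - x
f'(x) = -e^(-x) - 1
x₀ = 0.7

Newton-Raphson formula: x_{n+1} = x_n - f(x_n)/f'(x_n)

Iteration 1:
  f(0.700000) = -0.203415
  f'(0.700000) = -1.496585
  x_1 = 0.700000 - (-0.203415)/(-1.496585) = 0.564081
Iteration 2:
  f(0.564081) = 0.004802
  f'(0.564081) = -1.568883
  x_2 = 0.564081 - 0.004802/(-1.568883) = 0.567142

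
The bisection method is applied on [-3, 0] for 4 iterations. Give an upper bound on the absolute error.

Bisection error bound: |error| ≤ (b-a)/2^n
|error| ≤ (0 - (-3))/2^4 = 3/2^4
|error| ≤ 0.1875000000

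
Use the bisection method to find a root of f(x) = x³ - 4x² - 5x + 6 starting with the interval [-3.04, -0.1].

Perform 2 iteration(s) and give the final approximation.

f(x) = x³ - 4x² - 5x + 6
Initial interval: [-3.04, -0.1]

Iteration 1:
  c_1 = (-3.040000 + (-0.100000))/2 = -1.570000
  f(c_1) = f(-1.570000) = 0.120507
  f(a) × f(c) < 0, new interval: [-3.040000, -1.570000]
Iteration 2:
  c_2 = (-3.040000 + (-1.570000))/2 = -2.305000
  f(c_2) = f(-2.305000) = -15.973623
  f(a) × f(c) ≥ 0, new interval: [-2.305000, -1.570000]

After 2 iteration(s), the approximation is c_2 = -2.305000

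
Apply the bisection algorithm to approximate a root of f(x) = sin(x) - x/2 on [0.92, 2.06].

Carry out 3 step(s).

f(x) = sin(x) - x/2
Initial interval: [0.92, 2.06]

Iteration 1:
  c_1 = (0.920000 + 2.060000)/2 = 1.490000
  f(c_1) = f(1.490000) = 0.251738
  f(a) × f(c) ≥ 0, new interval: [1.490000, 2.060000]
Iteration 2:
  c_2 = (1.490000 + 2.060000)/2 = 1.775000
  f(c_2) = f(1.775000) = 0.091723
  f(a) × f(c) ≥ 0, new interval: [1.775000, 2.060000]
Iteration 3:
  c_3 = (1.775000 + 2.060000)/2 = 1.917500
  f(c_3) = f(1.917500) = -0.018252
  f(a) × f(c) < 0, new interval: [1.775000, 1.917500]

After 3 iteration(s), the approximation is c_3 = 1.917500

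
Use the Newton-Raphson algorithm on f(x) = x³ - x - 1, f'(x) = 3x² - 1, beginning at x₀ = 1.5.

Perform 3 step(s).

f(x) = x³ - x - 1
f'(x) = 3x² - 1
x₀ = 1.5

Newton-Raphson formula: x_{n+1} = x_n - f(x_n)/f'(x_n)

Iteration 1:
  f(1.500000) = 0.875000
  f'(1.500000) = 5.750000
  x_1 = 1.500000 - 0.875000/5.750000 = 1.347826
Iteration 2:
  f(1.347826) = 0.100682
  f'(1.347826) = 4.449905
  x_2 = 1.347826 - 0.100682/4.449905 = 1.325200
Iteration 3:
  f(1.325200) = 0.002058
  f'(1.325200) = 4.268468
  x_3 = 1.325200 - 0.002058/4.268468 = 1.324718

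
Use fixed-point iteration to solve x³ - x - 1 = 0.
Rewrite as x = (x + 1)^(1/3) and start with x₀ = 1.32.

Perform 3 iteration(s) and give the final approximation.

Equation: x³ - x - 1 = 0
Fixed-point form: x = (x + 1)^(1/3)
x₀ = 1.32

x_1 = g(1.320000) = 1.323821
x_2 = g(1.323821) = 1.324548
x_3 = g(1.324548) = 1.324686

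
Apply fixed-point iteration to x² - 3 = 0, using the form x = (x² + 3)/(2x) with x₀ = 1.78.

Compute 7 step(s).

Equation: x² - 3 = 0
Fixed-point form: x = (x² + 3)/(2x)
x₀ = 1.78

x_1 = g(1.780000) = 1.732697
x_2 = g(1.732697) = 1.732051
x_3 = g(1.732051) = 1.732051
x_4 = g(1.732051) = 1.732051
x_5 = g(1.732051) = 1.732051
x_6 = g(1.732051) = 1.732051
x_7 = g(1.732051) = 1.732051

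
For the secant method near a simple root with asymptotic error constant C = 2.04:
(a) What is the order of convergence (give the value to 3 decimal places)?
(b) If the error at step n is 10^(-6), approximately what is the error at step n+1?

(a) Secant method has superlinear convergence with order φ = (1+√5)/2 ≈ 1.618.
    This means |e_{n+1}| ≈ C|e_n|^1.618.

(b) With |e_n| = 10^(-6) and C = 2.04:
    |e_{n+1}| ≈ 2.04 × (10^(-6))^1.618 = 2.04 × 10^(-9.71)

(a) ≈ 1.618 (golden ratio); (b) |e_{n+1}| ≈ 3.994e-10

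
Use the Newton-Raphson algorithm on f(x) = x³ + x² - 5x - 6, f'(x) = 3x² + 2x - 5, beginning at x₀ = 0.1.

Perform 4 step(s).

f(x) = x³ + x² - 5x - 6
f'(x) = 3x² + 2x - 5
x₀ = 0.1

Newton-Raphson formula: x_{n+1} = x_n - f(x_n)/f'(x_n)

Iteration 1:
  f(0.100000) = -6.489000
  f'(0.100000) = -4.770000
  x_1 = 0.100000 - (-6.489000)/(-4.770000) = -1.260377
Iteration 2:
  f(-1.260377) = -0.111736
  f'(-1.260377) = -2.755101
  x_2 = -1.260377 - (-0.111736)/(-2.755101) = -1.300933
Iteration 3:
  f(-1.300933) = -0.004641
  f'(-1.300933) = -2.524584
  x_3 = -1.300933 - (-0.004641)/(-2.524584) = -1.302772
Iteration 4:
  f(-1.302772) = -0.000010
  f'(-1.302772) = -2.513901
  x_4 = -1.302772 - (-0.000010)/(-2.513901) = -1.302776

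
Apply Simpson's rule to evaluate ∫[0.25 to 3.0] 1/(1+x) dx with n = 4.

f(x) = 1/(1+x)
a = 0.25, b = 3.0, n = 4
h = (b - a)/n = 0.687500

Simpson's rule: (h/3)[f(x₀) + 4f(x₁) + 2f(x₂) + ... + f(xₙ)]

x_0 = 0.2500, f(x_0) = 0.800000, coefficient = 1
x_1 = 0.9375, f(x_1) = 0.516129, coefficient = 4
x_2 = 1.6250, f(x_2) = 0.380952, coefficient = 2
x_3 = 2.3125, f(x_3) = 0.301887, coefficient = 4
x_4 = 3.0000, f(x_4) = 0.250000, coefficient = 1

I ≈ (0.687500/3) × 5.083968 = 1.165076
Exact value: 1.163151
Error: 0.001925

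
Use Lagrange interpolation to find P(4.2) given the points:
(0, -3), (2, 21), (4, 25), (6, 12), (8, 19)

Lagrange interpolation formula:
P(x) = Σ yᵢ × Lᵢ(x)
where Lᵢ(x) = Π_{j≠i} (x - xⱼ)/(xᵢ - xⱼ)

L_0(4.2) = (4.2 - 2)/(0 - 2) × (4.2 - 4)/(0 - 4) × (4.2 - 6)/(0 - 6) × (4.2 - 8)/(0 - 8) = 0.007838
L_1(4.2) = (4.2 - 0)/(2 - 0) × (4.2 - 4)/(2 - 4) × (4.2 - 6)/(2 - 6) × (4.2 - 8)/(2 - 8) = -0.059850
L_2(4.2) = (4.2 - 0)/(4 - 0) × (4.2 - 2)/(4 - 2) × (4.2 - 6)/(4 - 6) × (4.2 - 8)/(4 - 8) = 0.987525
L_3(4.2) = (4.2 - 0)/(6 - 0) × (4.2 - 2)/(6 - 2) × (4.2 - 4)/(6 - 4) × (4.2 - 8)/(6 - 8) = 0.073150
L_4(4.2) = (4.2 - 0)/(8 - 0) × (4.2 - 2)/(8 - 2) × (4.2 - 4)/(8 - 4) × (4.2 - 6)/(8 - 6) = -0.008663

P(4.2) = (-3)×L_0(4.2) + 21×L_1(4.2) + 25×L_2(4.2) + 12×L_3(4.2) + 19×L_4(4.2)
P(4.2) = 24.120975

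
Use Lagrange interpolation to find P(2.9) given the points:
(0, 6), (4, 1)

Lagrange interpolation formula:
P(x) = Σ yᵢ × Lᵢ(x)
where Lᵢ(x) = Π_{j≠i} (x - xⱼ)/(xᵢ - xⱼ)

L_0(2.9) = (2.9 - 4)/(0 - 4) = 0.275000
L_1(2.9) = (2.9 - 0)/(4 - 0) = 0.725000

P(2.9) = 6×L_0(2.9) + 1×L_1(2.9)
P(2.9) = 2.375000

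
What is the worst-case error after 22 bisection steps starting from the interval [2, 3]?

Bisection error bound: |error| ≤ (b-a)/2^n
|error| ≤ (3 - 2)/2^22 = 1/2^22
|error| ≤ 0.0000002384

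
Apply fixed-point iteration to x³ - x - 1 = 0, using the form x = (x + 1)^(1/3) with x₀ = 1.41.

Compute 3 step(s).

Equation: x³ - x - 1 = 0
Fixed-point form: x = (x + 1)^(1/3)
x₀ = 1.41

x_1 = g(1.410000) = 1.340723
x_2 = g(1.340723) = 1.327751
x_3 = g(1.327751) = 1.325294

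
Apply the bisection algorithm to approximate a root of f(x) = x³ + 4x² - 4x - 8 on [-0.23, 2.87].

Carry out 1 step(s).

f(x) = x³ + 4x² - 4x - 8
Initial interval: [-0.23, 2.87]

Iteration 1:
  c_1 = (-0.230000 + 2.870000)/2 = 1.320000
  f(c_1) = f(1.320000) = -4.010432
  f(a) × f(c) ≥ 0, new interval: [1.320000, 2.870000]

After 1 iteration(s), the approximation is c_1 = 1.320000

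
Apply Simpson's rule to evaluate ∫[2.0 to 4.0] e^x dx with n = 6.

f(x) = e^x
a = 2.0, b = 4.0, n = 6
h = (b - a)/n = 0.333333

Simpson's rule: (h/3)[f(x₀) + 4f(x₁) + 2f(x₂) + ... + f(xₙ)]

x_0 = 2.0000, f(x_0) = 7.389056, coefficient = 1
x_1 = 2.3333, f(x_1) = 10.312259, coefficient = 4
x_2 = 2.6667, f(x_2) = 14.391916, coefficient = 2
x_3 = 3.0000, f(x_3) = 20.085537, coefficient = 4
x_4 = 3.3333, f(x_4) = 28.031625, coefficient = 2
x_5 = 3.6667, f(x_5) = 39.121284, coefficient = 4
x_6 = 4.0000, f(x_6) = 54.598150, coefficient = 1

I ≈ (0.333333/3) × 424.910606 = 47.212290
Exact value: 47.209094
Error: 0.003196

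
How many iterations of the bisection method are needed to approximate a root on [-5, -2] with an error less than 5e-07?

We need (b-a)/2^n ≤ 5e-07
(-2 - (-5))/2^n ≤ 5e-07
3/2^n ≤ 5e-07
2^n ≥ 6000000
n ≥ log₂(6000000) = 22.52
n ≥ 23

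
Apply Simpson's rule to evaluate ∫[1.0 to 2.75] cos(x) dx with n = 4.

f(x) = cos(x)
a = 1.0, b = 2.75, n = 4
h = (b - a)/n = 0.437500

Simpson's rule: (h/3)[f(x₀) + 4f(x₁) + 2f(x₂) + ... + f(xₙ)]

x_0 = 1.0000, f(x_0) = 0.540302, coefficient = 1
x_1 = 1.4375, f(x_1) = 0.132902, coefficient = 4
x_2 = 1.8750, f(x_2) = -0.299534, coefficient = 2
x_3 = 2.3125, f(x_3) = -0.675545, coefficient = 4
x_4 = 2.7500, f(x_4) = -0.924302, coefficient = 1

I ≈ (0.437500/3) × -3.153639 = -0.459906
Exact value: -0.459810
Error: 0.000096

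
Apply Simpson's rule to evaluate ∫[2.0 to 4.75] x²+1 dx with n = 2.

f(x) = x²+1
a = 2.0, b = 4.75, n = 2
h = (b - a)/n = 1.375000

Simpson's rule: (h/3)[f(x₀) + 4f(x₁) + 2f(x₂) + ... + f(xₙ)]

x_0 = 2.0000, f(x_0) = 5.000000, coefficient = 1
x_1 = 3.3750, f(x_1) = 12.390625, coefficient = 4
x_2 = 4.7500, f(x_2) = 23.562500, coefficient = 1

I ≈ (1.375000/3) × 78.125000 = 35.807292
Exact value: 35.807292
Error: 0.000000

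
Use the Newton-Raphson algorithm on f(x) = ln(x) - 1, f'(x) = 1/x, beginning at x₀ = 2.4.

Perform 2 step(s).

f(x) = ln(x) - 1
f'(x) = 1/x
x₀ = 2.4

Newton-Raphson formula: x_{n+1} = x_n - f(x_n)/f'(x_n)

Iteration 1:
  f(2.400000) = -0.124531
  f'(2.400000) = 0.416667
  x_1 = 2.400000 - (-0.124531)/0.416667 = 2.698875
Iteration 2:
  f(2.698875) = -0.007165
  f'(2.698875) = 0.370525
  x_2 = 2.698875 - (-0.007165)/0.370525 = 2.718212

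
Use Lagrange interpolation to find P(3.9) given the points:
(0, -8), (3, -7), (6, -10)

Lagrange interpolation formula:
P(x) = Σ yᵢ × Lᵢ(x)
where Lᵢ(x) = Π_{j≠i} (x - xⱼ)/(xᵢ - xⱼ)

L_0(3.9) = (3.9 - 3)/(0 - 3) × (3.9 - 6)/(0 - 6) = -0.105000
L_1(3.9) = (3.9 - 0)/(3 - 0) × (3.9 - 6)/(3 - 6) = 0.910000
L_2(3.9) = (3.9 - 0)/(6 - 0) × (3.9 - 3)/(6 - 3) = 0.195000

P(3.9) = (-8)×L_0(3.9) + (-7)×L_1(3.9) + (-10)×L_2(3.9)
P(3.9) = -7.480000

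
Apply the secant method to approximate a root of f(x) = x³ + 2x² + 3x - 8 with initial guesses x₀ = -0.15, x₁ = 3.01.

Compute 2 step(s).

f(x) = x³ + 2x² + 3x - 8
x₀ = -0.15, x₁ = 3.01

Secant formula: x_{n+1} = x_n - f(x_n)(x_n - x_{n-1})/(f(x_n) - f(x_{n-1}))

Iteration 1:
  f(-0.150000) = -8.408375
  f(3.010000) = 46.421101
  x_2 = 3.010000 - 46.421101×(3.010000 - (-0.150000))/(46.421101 - (-8.408375))
       = 0.334602
Iteration 2:
  f(3.010000) = 46.421101
  f(0.334602) = -6.734816
  x_3 = 0.334602 - (-6.734816)×(0.334602 - 3.010000)/(-6.734816 - 46.421101)
       = 0.673573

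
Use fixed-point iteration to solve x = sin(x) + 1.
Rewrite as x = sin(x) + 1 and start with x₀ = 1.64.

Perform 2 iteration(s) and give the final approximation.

Equation: x = sin(x) + 1
Fixed-point form: x = sin(x) + 1
x₀ = 1.64

x_1 = g(1.640000) = 1.997606
x_2 = g(1.997606) = 1.910291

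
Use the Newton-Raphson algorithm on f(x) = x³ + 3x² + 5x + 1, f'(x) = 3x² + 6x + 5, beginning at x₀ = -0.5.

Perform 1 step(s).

f(x) = x³ + 3x² + 5x + 1
f'(x) = 3x² + 6x + 5
x₀ = -0.5

Newton-Raphson formula: x_{n+1} = x_n - f(x_n)/f'(x_n)

Iteration 1:
  f(-0.500000) = -0.875000
  f'(-0.500000) = 2.750000
  x_1 = -0.500000 - (-0.875000)/2.750000 = -0.181818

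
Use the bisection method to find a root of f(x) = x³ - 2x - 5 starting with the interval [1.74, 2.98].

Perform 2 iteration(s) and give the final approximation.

f(x) = x³ - 2x - 5
Initial interval: [1.74, 2.98]

Iteration 1:
  c_1 = (1.740000 + 2.980000)/2 = 2.360000
  f(c_1) = f(2.360000) = 3.424256
  f(a) × f(c) < 0, new interval: [1.740000, 2.360000]
Iteration 2:
  c_2 = (1.740000 + 2.360000)/2 = 2.050000
  f(c_2) = f(2.050000) = -0.484875
  f(a) × f(c) ≥ 0, new interval: [2.050000, 2.360000]

After 2 iteration(s), the approximation is c_2 = 2.050000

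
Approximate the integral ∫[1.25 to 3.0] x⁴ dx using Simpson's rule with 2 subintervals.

f(x) = x⁴
a = 1.25, b = 3.0, n = 2
h = (b - a)/n = 0.875000

Simpson's rule: (h/3)[f(x₀) + 4f(x₁) + 2f(x₂) + ... + f(xₙ)]

x_0 = 1.2500, f(x_0) = 2.441406, coefficient = 1
x_1 = 2.1250, f(x_1) = 20.390869, coefficient = 4
x_2 = 3.0000, f(x_2) = 81.000000, coefficient = 1

I ≈ (0.875000/3) × 165.004883 = 48.126424
Exact value: 47.989648
Error: 0.136776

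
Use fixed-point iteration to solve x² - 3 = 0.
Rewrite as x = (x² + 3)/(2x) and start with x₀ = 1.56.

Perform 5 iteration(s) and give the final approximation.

Equation: x² - 3 = 0
Fixed-point form: x = (x² + 3)/(2x)
x₀ = 1.56

x_1 = g(1.560000) = 1.741538
x_2 = g(1.741538) = 1.732077
x_3 = g(1.732077) = 1.732051
x_4 = g(1.732051) = 1.732051
x_5 = g(1.732051) = 1.732051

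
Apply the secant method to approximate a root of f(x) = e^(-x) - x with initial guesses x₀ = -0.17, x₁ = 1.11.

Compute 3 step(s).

f(x) = e^(-x) - x
x₀ = -0.17, x₁ = 1.11

Secant formula: x_{n+1} = x_n - f(x_n)(x_n - x_{n-1})/(f(x_n) - f(x_{n-1}))

Iteration 1:
  f(-0.170000) = 1.355305
  f(1.110000) = -0.780441
  x_2 = 1.110000 - (-0.780441)×(1.110000 - (-0.170000))/(-0.780441 - 1.355305)
       = 0.642264
Iteration 2:
  f(1.110000) = -0.780441
  f(0.642264) = -0.116165
  x_3 = 0.642264 - (-0.116165)×(0.642264 - 1.110000)/(-0.116165 - (-0.780441))
       = 0.560470
Iteration 3:
  f(0.642264) = -0.116165
  f(0.560470) = 0.010471
  x_4 = 0.560470 - 0.010471×(0.560470 - 0.642264)/(0.010471 - (-0.116165))
       = 0.567233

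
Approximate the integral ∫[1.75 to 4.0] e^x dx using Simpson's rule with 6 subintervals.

f(x) = e^x
a = 1.75, b = 4.0, n = 6
h = (b - a)/n = 0.375000

Simpson's rule: (h/3)[f(x₀) + 4f(x₁) + 2f(x₂) + ... + f(xₙ)]

x_0 = 1.7500, f(x_0) = 5.754603, coefficient = 1
x_1 = 2.1250, f(x_1) = 8.372897, coefficient = 4
x_2 = 2.5000, f(x_2) = 12.182494, coefficient = 2
x_3 = 2.8750, f(x_3) = 17.725424, coefficient = 4
x_4 = 3.2500, f(x_4) = 25.790340, coefficient = 2
x_5 = 3.6250, f(x_5) = 37.524723, coefficient = 4
x_6 = 4.0000, f(x_6) = 54.598150, coefficient = 1

I ≈ (0.375000/3) × 390.790600 = 48.848825
Exact value: 48.843547
Error: 0.005278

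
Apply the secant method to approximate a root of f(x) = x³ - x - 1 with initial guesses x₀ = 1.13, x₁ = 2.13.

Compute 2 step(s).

f(x) = x³ - x - 1
x₀ = 1.13, x₁ = 2.13

Secant formula: x_{n+1} = x_n - f(x_n)(x_n - x_{n-1})/(f(x_n) - f(x_{n-1}))

Iteration 1:
  f(1.130000) = -0.687103
  f(2.130000) = 6.533597
  x_2 = 2.130000 - 6.533597×(2.130000 - 1.130000)/(6.533597 - (-0.687103))
       = 1.225157
Iteration 2:
  f(2.130000) = 6.533597
  f(1.225157) = -0.386183
  x_3 = 1.225157 - (-0.386183)×(1.225157 - 2.130000)/(-0.386183 - 6.533597)
       = 1.275655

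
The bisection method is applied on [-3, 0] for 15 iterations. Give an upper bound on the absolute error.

Bisection error bound: |error| ≤ (b-a)/2^n
|error| ≤ (0 - (-3))/2^15 = 3/2^15
|error| ≤ 0.0000915527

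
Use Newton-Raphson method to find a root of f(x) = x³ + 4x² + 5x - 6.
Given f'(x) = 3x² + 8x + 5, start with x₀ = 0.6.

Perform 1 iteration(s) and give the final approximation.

f(x) = x³ + 4x² + 5x - 6
f'(x) = 3x² + 8x + 5
x₀ = 0.6

Newton-Raphson formula: x_{n+1} = x_n - f(x_n)/f'(x_n)

Iteration 1:
  f(0.600000) = -1.344000
  f'(0.600000) = 10.880000
  x_1 = 0.600000 - (-1.344000)/10.880000 = 0.723529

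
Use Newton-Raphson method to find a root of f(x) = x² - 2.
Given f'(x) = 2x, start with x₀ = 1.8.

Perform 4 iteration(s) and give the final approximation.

f(x) = x² - 2
f'(x) = 2x
x₀ = 1.8

Newton-Raphson formula: x_{n+1} = x_n - f(x_n)/f'(x_n)

Iteration 1:
  f(1.800000) = 1.240000
  f'(1.800000) = 3.600000
  x_1 = 1.800000 - 1.240000/3.600000 = 1.455556
Iteration 2:
  f(1.455556) = 0.118642
  f'(1.455556) = 2.911111
  x_2 = 1.455556 - 0.118642/2.911111 = 1.414801
Iteration 3:
  f(1.414801) = 0.001661
  f'(1.414801) = 2.829601
  x_3 = 1.414801 - 0.001661/2.829601 = 1.414214
Iteration 4:
  f(1.414214) = 0.000000
  f'(1.414214) = 2.828427
  x_4 = 1.414214 - 0.000000/2.828427 = 1.414214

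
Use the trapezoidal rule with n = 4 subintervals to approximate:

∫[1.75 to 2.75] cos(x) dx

f(x) = cos(x)
a = 1.75, b = 2.75, n = 4
h = (b - a)/n = 0.250000

Trapezoidal rule: (h/2)[f(x₀) + 2f(x₁) + 2f(x₂) + ... + f(xₙ)]

x_0 = 1.7500, f(x_0) = -0.178246, coefficient = 1
x_1 = 2.0000, f(x_1) = -0.416147, coefficient = 2
x_2 = 2.2500, f(x_2) = -0.628174, coefficient = 2
x_3 = 2.5000, f(x_3) = -0.801144, coefficient = 2
x_4 = 2.7500, f(x_4) = -0.924302, coefficient = 1

I ≈ (0.250000/2) × -4.793477 = -0.599185
Exact value: -0.602325
Error: 0.003140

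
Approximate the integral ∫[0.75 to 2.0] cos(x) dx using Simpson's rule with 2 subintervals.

f(x) = cos(x)
a = 0.75, b = 2.0, n = 2
h = (b - a)/n = 0.625000

Simpson's rule: (h/3)[f(x₀) + 4f(x₁) + 2f(x₂) + ... + f(xₙ)]

x_0 = 0.7500, f(x_0) = 0.731689, coefficient = 1
x_1 = 1.3750, f(x_1) = 0.194548, coefficient = 4
x_2 = 2.0000, f(x_2) = -0.416147, coefficient = 1

I ≈ (0.625000/3) × 1.093733 = 0.227861
Exact value: 0.227659
Error: 0.000202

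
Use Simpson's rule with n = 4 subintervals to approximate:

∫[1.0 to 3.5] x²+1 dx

f(x) = x²+1
a = 1.0, b = 3.5, n = 4
h = (b - a)/n = 0.625000

Simpson's rule: (h/3)[f(x₀) + 4f(x₁) + 2f(x₂) + ... + f(xₙ)]

x_0 = 1.0000, f(x_0) = 2.000000, coefficient = 1
x_1 = 1.6250, f(x_1) = 3.640625, coefficient = 4
x_2 = 2.2500, f(x_2) = 6.062500, coefficient = 2
x_3 = 2.8750, f(x_3) = 9.265625, coefficient = 4
x_4 = 3.5000, f(x_4) = 13.250000, coefficient = 1

I ≈ (0.625000/3) × 79.000000 = 16.458333
Exact value: 16.458333
Error: 0.000000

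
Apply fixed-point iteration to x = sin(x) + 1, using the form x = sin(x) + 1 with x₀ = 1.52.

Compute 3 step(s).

Equation: x = sin(x) + 1
Fixed-point form: x = sin(x) + 1
x₀ = 1.52

x_1 = g(1.520000) = 1.998710
x_2 = g(1.998710) = 1.909833
x_3 = g(1.909833) = 1.943075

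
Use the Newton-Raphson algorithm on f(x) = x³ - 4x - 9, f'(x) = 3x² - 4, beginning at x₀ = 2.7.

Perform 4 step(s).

f(x) = x³ - 4x - 9
f'(x) = 3x² - 4
x₀ = 2.7

Newton-Raphson formula: x_{n+1} = x_n - f(x_n)/f'(x_n)

Iteration 1:
  f(2.700000) = -0.117000
  f'(2.700000) = 17.870000
  x_1 = 2.700000 - (-0.117000)/17.870000 = 2.706547
Iteration 2:
  f(2.706547) = 0.000348
  f'(2.706547) = 17.976195
  x_2 = 2.706547 - 0.000348/17.976195 = 2.706528
Iteration 3:
  f(2.706528) = 0.000000
  f'(2.706528) = 17.975881
  x_3 = 2.706528 - 0.000000/17.975881 = 2.706528
Iteration 4:
  f(2.706528) = 0.000000
  f'(2.706528) = 17.975881
  x_4 = 2.706528 - 0.000000/17.975881 = 2.706528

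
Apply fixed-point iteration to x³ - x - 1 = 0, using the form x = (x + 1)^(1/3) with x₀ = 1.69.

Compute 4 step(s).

Equation: x³ - x - 1 = 0
Fixed-point form: x = (x + 1)^(1/3)
x₀ = 1.69

x_1 = g(1.690000) = 1.390755
x_2 = g(1.390755) = 1.337145
x_3 = g(1.337145) = 1.327074
x_4 = g(1.327074) = 1.325165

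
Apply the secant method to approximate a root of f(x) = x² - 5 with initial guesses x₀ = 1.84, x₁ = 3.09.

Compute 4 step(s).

f(x) = x² - 5
x₀ = 1.84, x₁ = 3.09

Secant formula: x_{n+1} = x_n - f(x_n)(x_n - x_{n-1})/(f(x_n) - f(x_{n-1}))

Iteration 1:
  f(1.840000) = -1.614400
  f(3.090000) = 4.548100
  x_2 = 3.090000 - 4.548100×(3.090000 - 1.840000)/(4.548100 - (-1.614400))
       = 2.167465
Iteration 2:
  f(3.090000) = 4.548100
  f(2.167465) = -0.302098
  x_3 = 2.167465 - (-0.302098)×(2.167465 - 3.090000)/(-0.302098 - 4.548100)
       = 2.224925
Iteration 3:
  f(2.167465) = -0.302098
  f(2.224925) = -0.049708
  x_4 = 2.224925 - (-0.049708)×(2.224925 - 2.167465)/(-0.049708 - (-0.302098))
       = 2.236242
Iteration 4:
  f(2.224925) = -0.049708
  f(2.236242) = 0.000778
  x_5 = 2.236242 - 0.000778×(2.236242 - 2.224925)/(0.000778 - (-0.049708))
       = 2.236068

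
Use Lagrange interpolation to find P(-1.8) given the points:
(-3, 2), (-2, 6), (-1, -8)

Lagrange interpolation formula:
P(x) = Σ yᵢ × Lᵢ(x)
where Lᵢ(x) = Π_{j≠i} (x - xⱼ)/(xᵢ - xⱼ)

L_0(-1.8) = (-1.8 - (-2))/(-3 - (-2)) × (-1.8 - (-1))/(-3 - (-1)) = -0.080000
L_1(-1.8) = (-1.8 - (-3))/(-2 - (-3)) × (-1.8 - (-1))/(-2 - (-1)) = 0.960000
L_2(-1.8) = (-1.8 - (-3))/(-1 - (-3)) × (-1.8 - (-2))/(-1 - (-2)) = 0.120000

P(-1.8) = 2×L_0(-1.8) + 6×L_1(-1.8) + (-8)×L_2(-1.8)
P(-1.8) = 4.640000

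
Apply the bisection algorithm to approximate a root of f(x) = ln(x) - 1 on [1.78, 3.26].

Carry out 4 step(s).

f(x) = ln(x) - 1
Initial interval: [1.78, 3.26]

Iteration 1:
  c_1 = (1.780000 + 3.260000)/2 = 2.520000
  f(c_1) = f(2.520000) = -0.075741
  f(a) × f(c) ≥ 0, new interval: [2.520000, 3.260000]
Iteration 2:
  c_2 = (2.520000 + 3.260000)/2 = 2.890000
  f(c_2) = f(2.890000) = 0.061257
  f(a) × f(c) < 0, new interval: [2.520000, 2.890000]
Iteration 3:
  c_3 = (2.520000 + 2.890000)/2 = 2.705000
  f(c_3) = f(2.705000) = -0.004898
  f(a) × f(c) ≥ 0, new interval: [2.705000, 2.890000]
Iteration 4:
  c_4 = (2.705000 + 2.890000)/2 = 2.797500
  f(c_4) = f(2.797500) = 0.028726
  f(a) × f(c) < 0, new interval: [2.705000, 2.797500]

After 4 iteration(s), the approximation is c_4 = 2.797500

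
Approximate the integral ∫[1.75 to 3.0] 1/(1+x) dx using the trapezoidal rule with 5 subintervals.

f(x) = 1/(1+x)
a = 1.75, b = 3.0, n = 5
h = (b - a)/n = 0.250000

Trapezoidal rule: (h/2)[f(x₀) + 2f(x₁) + 2f(x₂) + ... + f(xₙ)]

x_0 = 1.7500, f(x_0) = 0.363636, coefficient = 1
x_1 = 2.0000, f(x_1) = 0.333333, coefficient = 2
x_2 = 2.2500, f(x_2) = 0.307692, coefficient = 2
x_3 = 2.5000, f(x_3) = 0.285714, coefficient = 2
x_4 = 2.7500, f(x_4) = 0.266667, coefficient = 2
x_5 = 3.0000, f(x_5) = 0.250000, coefficient = 1

I ≈ (0.250000/2) × 3.000450 = 0.375056
Exact value: 0.374693
Error: 0.000363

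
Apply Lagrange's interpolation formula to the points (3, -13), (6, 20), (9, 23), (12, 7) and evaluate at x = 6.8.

Lagrange interpolation formula:
P(x) = Σ yᵢ × Lᵢ(x)
where Lᵢ(x) = Π_{j≠i} (x - xⱼ)/(xᵢ - xⱼ)

L_0(6.8) = (6.8 - 6)/(3 - 6) × (6.8 - 9)/(3 - 9) × (6.8 - 12)/(3 - 12) = -0.056494
L_1(6.8) = (6.8 - 3)/(6 - 3) × (6.8 - 9)/(6 - 9) × (6.8 - 12)/(6 - 12) = 0.805037
L_2(6.8) = (6.8 - 3)/(9 - 3) × (6.8 - 6)/(9 - 6) × (6.8 - 12)/(9 - 12) = 0.292741
L_3(6.8) = (6.8 - 3)/(12 - 3) × (6.8 - 6)/(12 - 6) × (6.8 - 9)/(12 - 9) = -0.041284

P(6.8) = (-13)×L_0(6.8) + 20×L_1(6.8) + 23×L_2(6.8) + 7×L_3(6.8)
P(6.8) = 23.279210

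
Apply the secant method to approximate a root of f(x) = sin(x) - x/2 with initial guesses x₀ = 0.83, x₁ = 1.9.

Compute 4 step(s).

f(x) = sin(x) - x/2
x₀ = 0.83, x₁ = 1.9

Secant formula: x_{n+1} = x_n - f(x_n)(x_n - x_{n-1})/(f(x_n) - f(x_{n-1}))

Iteration 1:
  f(0.830000) = 0.322931
  f(1.900000) = -0.003700
  x_2 = 1.900000 - (-0.003700)×(1.900000 - 0.830000)/(-0.003700 - 0.322931)
       = 1.887880
Iteration 2:
  f(1.900000) = -0.003700
  f(1.887880) = 0.006209
  x_3 = 1.887880 - 0.006209×(1.887880 - 1.900000)/(0.006209 - (-0.003700))
       = 1.895474
Iteration 3:
  f(1.887880) = 0.006209
  f(1.895474) = 0.000016
  x_4 = 1.895474 - 0.000016×(1.895474 - 1.887880)/(0.000016 - 0.006209)
       = 1.895494
Iteration 4:
  f(1.895474) = 0.000016
  f(1.895494) = 0.000000
  x_5 = 1.895494 - 0.000000×(1.895494 - 1.895474)/(0.000000 - 0.000016)
       = 1.895494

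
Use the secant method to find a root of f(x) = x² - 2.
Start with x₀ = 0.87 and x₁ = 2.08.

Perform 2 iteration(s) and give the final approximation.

f(x) = x² - 2
x₀ = 0.87, x₁ = 2.08

Secant formula: x_{n+1} = x_n - f(x_n)(x_n - x_{n-1})/(f(x_n) - f(x_{n-1}))

Iteration 1:
  f(0.870000) = -1.243100
  f(2.080000) = 2.326400
  x_2 = 2.080000 - 2.326400×(2.080000 - 0.870000)/(2.326400 - (-1.243100))
       = 1.291390
Iteration 2:
  f(2.080000) = 2.326400
  f(1.291390) = -0.332312
  x_3 = 1.291390 - (-0.332312)×(1.291390 - 2.080000)/(-0.332312 - 2.326400)
       = 1.389958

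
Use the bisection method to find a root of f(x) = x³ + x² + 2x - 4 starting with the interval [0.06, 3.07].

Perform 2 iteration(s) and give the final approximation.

f(x) = x³ + x² + 2x - 4
Initial interval: [0.06, 3.07]

Iteration 1:
  c_1 = (0.060000 + 3.070000)/2 = 1.565000
  f(c_1) = f(1.565000) = 5.412262
  f(a) × f(c) < 0, new interval: [0.060000, 1.565000]
Iteration 2:
  c_2 = (0.060000 + 1.565000)/2 = 0.812500
  f(c_2) = f(0.812500) = -1.178467
  f(a) × f(c) ≥ 0, new interval: [0.812500, 1.565000]

After 2 iteration(s), the approximation is c_2 = 0.812500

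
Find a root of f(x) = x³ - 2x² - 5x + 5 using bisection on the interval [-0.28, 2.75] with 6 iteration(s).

f(x) = x³ - 2x² - 5x + 5
Initial interval: [-0.28, 2.75]

Iteration 1:
  c_1 = (-0.280000 + 2.750000)/2 = 1.235000
  f(c_1) = f(1.235000) = -2.341797
  f(a) × f(c) < 0, new interval: [-0.280000, 1.235000]
Iteration 2:
  c_2 = (-0.280000 + 1.235000)/2 = 0.477500
  f(c_2) = f(0.477500) = 2.265360
  f(a) × f(c) ≥ 0, new interval: [0.477500, 1.235000]
Iteration 3:
  c_3 = (0.477500 + 1.235000)/2 = 0.856250
  f(c_3) = f(0.856250) = -0.119806
  f(a) × f(c) < 0, new interval: [0.477500, 0.856250]
Iteration 4:
  c_4 = (0.477500 + 0.856250)/2 = 0.666875
  f(c_4) = f(0.666875) = 1.072755
  f(a) × f(c) ≥ 0, new interval: [0.666875, 0.856250]
Iteration 5:
  c_5 = (0.666875 + 0.856250)/2 = 0.761562
  f(c_5) = f(0.761562) = 0.473922
  f(a) × f(c) ≥ 0, new interval: [0.761562, 0.856250]
Iteration 6:
  c_6 = (0.761562 + 0.856250)/2 = 0.808906
  f(c_6) = f(0.808906) = 0.176101
  f(a) × f(c) ≥ 0, new interval: [0.808906, 0.856250]

After 6 iteration(s), the approximation is c_6 = 0.808906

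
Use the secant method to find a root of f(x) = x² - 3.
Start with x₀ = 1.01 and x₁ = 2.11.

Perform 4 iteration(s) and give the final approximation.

f(x) = x² - 3
x₀ = 1.01, x₁ = 2.11

Secant formula: x_{n+1} = x_n - f(x_n)(x_n - x_{n-1})/(f(x_n) - f(x_{n-1}))

Iteration 1:
  f(1.010000) = -1.979900
  f(2.110000) = 1.452100
  x_2 = 2.110000 - 1.452100×(2.110000 - 1.010000)/(1.452100 - (-1.979900))
       = 1.644583
Iteration 2:
  f(2.110000) = 1.452100
  f(1.644583) = -0.295346
  x_3 = 1.644583 - (-0.295346)×(1.644583 - 2.110000)/(-0.295346 - 1.452100)
       = 1.723246
Iteration 3:
  f(1.644583) = -0.295346
  f(1.723246) = -0.030423
  x_4 = 1.723246 - (-0.030423)×(1.723246 - 1.644583)/(-0.030423 - (-0.295346))
       = 1.732279
Iteration 4:
  f(1.723246) = -0.030423
  f(1.732279) = 0.000792
  x_5 = 1.732279 - 0.000792×(1.732279 - 1.723246)/(0.000792 - (-0.030423))
       = 1.732050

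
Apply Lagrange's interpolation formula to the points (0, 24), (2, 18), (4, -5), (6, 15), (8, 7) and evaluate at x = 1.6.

Lagrange interpolation formula:
P(x) = Σ yᵢ × Lᵢ(x)
where Lᵢ(x) = Π_{j≠i} (x - xⱼ)/(xᵢ - xⱼ)

L_0(1.6) = (1.6 - 2)/(0 - 2) × (1.6 - 4)/(0 - 4) × (1.6 - 6)/(0 - 6) × (1.6 - 8)/(0 - 8) = 0.070400
L_1(1.6) = (1.6 - 0)/(2 - 0) × (1.6 - 4)/(2 - 4) × (1.6 - 6)/(2 - 6) × (1.6 - 8)/(2 - 8) = 1.126400
L_2(1.6) = (1.6 - 0)/(4 - 0) × (1.6 - 2)/(4 - 2) × (1.6 - 6)/(4 - 6) × (1.6 - 8)/(4 - 8) = -0.281600
L_3(1.6) = (1.6 - 0)/(6 - 0) × (1.6 - 2)/(6 - 2) × (1.6 - 4)/(6 - 4) × (1.6 - 8)/(6 - 8) = 0.102400
L_4(1.6) = (1.6 - 0)/(8 - 0) × (1.6 - 2)/(8 - 2) × (1.6 - 4)/(8 - 4) × (1.6 - 6)/(8 - 6) = -0.017600

P(1.6) = 24×L_0(1.6) + 18×L_1(1.6) + (-5)×L_2(1.6) + 15×L_3(1.6) + 7×L_4(1.6)
P(1.6) = 24.785600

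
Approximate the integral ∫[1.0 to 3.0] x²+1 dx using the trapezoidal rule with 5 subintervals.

f(x) = x²+1
a = 1.0, b = 3.0, n = 5
h = (b - a)/n = 0.400000

Trapezoidal rule: (h/2)[f(x₀) + 2f(x₁) + 2f(x₂) + ... + f(xₙ)]

x_0 = 1.0000, f(x_0) = 2.000000, coefficient = 1
x_1 = 1.4000, f(x_1) = 2.960000, coefficient = 2
x_2 = 1.8000, f(x_2) = 4.240000, coefficient = 2
x_3 = 2.2000, f(x_3) = 5.840000, coefficient = 2
x_4 = 2.6000, f(x_4) = 7.760000, coefficient = 2
x_5 = 3.0000, f(x_5) = 10.000000, coefficient = 1

I ≈ (0.400000/2) × 53.600000 = 10.720000
Exact value: 10.666667
Error: 0.053333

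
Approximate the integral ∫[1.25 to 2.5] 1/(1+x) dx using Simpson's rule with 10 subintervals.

f(x) = 1/(1+x)
a = 1.25, b = 2.5, n = 10
h = (b - a)/n = 0.125000

Simpson's rule: (h/3)[f(x₀) + 4f(x₁) + 2f(x₂) + ... + f(xₙ)]

x_0 = 1.2500, f(x_0) = 0.444444, coefficient = 1
x_1 = 1.3750, f(x_1) = 0.421053, coefficient = 4
x_2 = 1.5000, f(x_2) = 0.400000, coefficient = 2
x_3 = 1.6250, f(x_3) = 0.380952, coefficient = 4
x_4 = 1.7500, f(x_4) = 0.363636, coefficient = 2
x_5 = 1.8750, f(x_5) = 0.347826, coefficient = 4
x_6 = 2.0000, f(x_6) = 0.333333, coefficient = 2
x_7 = 2.1250, f(x_7) = 0.320000, coefficient = 4
x_8 = 2.2500, f(x_8) = 0.307692, coefficient = 2
x_9 = 2.3750, f(x_9) = 0.296296, coefficient = 4
x_10 = 2.5000, f(x_10) = 0.285714, coefficient = 1

I ≈ (0.125000/3) × 10.603992 = 0.441833
Exact value: 0.441833
Error: 0.000000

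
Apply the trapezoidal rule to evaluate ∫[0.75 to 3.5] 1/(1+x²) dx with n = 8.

f(x) = 1/(1+x²)
a = 0.75, b = 3.5, n = 8
h = (b - a)/n = 0.343750

Trapezoidal rule: (h/2)[f(x₀) + 2f(x₁) + 2f(x₂) + ... + f(xₙ)]

x_0 = 0.7500, f(x_0) = 0.640000, coefficient = 1
x_1 = 1.0938, f(x_1) = 0.455313, coefficient = 2
x_2 = 1.4375, f(x_2) = 0.326115, coefficient = 2
x_3 = 1.7812, f(x_3) = 0.239644, coefficient = 2
x_4 = 2.1250, f(x_4) = 0.181303, coefficient = 2
x_5 = 2.4688, f(x_5) = 0.140950, coefficient = 2
x_6 = 2.8125, f(x_6) = 0.112231, coefficient = 2
x_7 = 3.1562, f(x_7) = 0.091225, coefficient = 2
x_8 = 3.5000, f(x_8) = 0.075472, coefficient = 1

I ≈ (0.343750/2) × 3.809035 = 0.654678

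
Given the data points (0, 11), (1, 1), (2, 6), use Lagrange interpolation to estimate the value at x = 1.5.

Lagrange interpolation formula:
P(x) = Σ yᵢ × Lᵢ(x)
where Lᵢ(x) = Π_{j≠i} (x - xⱼ)/(xᵢ - xⱼ)

L_0(1.5) = (1.5 - 1)/(0 - 1) × (1.5 - 2)/(0 - 2) = -0.125000
L_1(1.5) = (1.5 - 0)/(1 - 0) × (1.5 - 2)/(1 - 2) = 0.750000
L_2(1.5) = (1.5 - 0)/(2 - 0) × (1.5 - 1)/(2 - 1) = 0.375000

P(1.5) = 11×L_0(1.5) + 1×L_1(1.5) + 6×L_2(1.5)
P(1.5) = 1.625000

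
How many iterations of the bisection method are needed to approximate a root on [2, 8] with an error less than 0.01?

We need (b-a)/2^n ≤ 0.01
(8 - 2)/2^n ≤ 0.01
6/2^n ≤ 0.01
2^n ≥ 600
n ≥ log₂(600) = 9.23
n ≥ 10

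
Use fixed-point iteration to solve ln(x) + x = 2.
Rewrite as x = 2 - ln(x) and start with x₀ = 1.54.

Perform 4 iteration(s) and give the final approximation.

Equation: ln(x) + x = 2
Fixed-point form: x = 2 - ln(x)
x₀ = 1.54

x_1 = g(1.540000) = 1.568218
x_2 = g(1.568218) = 1.550060
x_3 = g(1.550060) = 1.561706
x_4 = g(1.561706) = 1.554221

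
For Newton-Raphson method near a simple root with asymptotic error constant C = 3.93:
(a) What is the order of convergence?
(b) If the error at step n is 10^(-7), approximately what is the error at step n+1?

(a) Newton-Raphson has quadratic (order 2) convergence near simple roots.
    This means |e_{n+1}| ≈ C|e_n|².

(b) With |e_n| = 10^(-7) and C = 3.93:
    |e_{n+1}| ≈ 3.93 × (10^(-7))² = 3.93 × 10^(-14)

(a) 2 (quadratic); (b) |e_{n+1}| ≈ 3.930e-14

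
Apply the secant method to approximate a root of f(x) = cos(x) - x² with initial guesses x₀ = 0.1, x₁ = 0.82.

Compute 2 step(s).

f(x) = cos(x) - x²
x₀ = 0.1, x₁ = 0.82

Secant formula: x_{n+1} = x_n - f(x_n)(x_n - x_{n-1})/(f(x_n) - f(x_{n-1}))

Iteration 1:
  f(0.100000) = 0.985004
  f(0.820000) = 0.009821
  x_2 = 0.820000 - 0.009821×(0.820000 - 0.100000)/(0.009821 - 0.985004)
       = 0.827251
Iteration 2:
  f(0.820000) = 0.009821
  f(0.827251) = -0.007443
  x_3 = 0.827251 - (-0.007443)×(0.827251 - 0.820000)/(-0.007443 - 0.009821)
       = 0.824125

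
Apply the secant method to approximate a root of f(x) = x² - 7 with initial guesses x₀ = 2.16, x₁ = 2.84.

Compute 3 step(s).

f(x) = x² - 7
x₀ = 2.16, x₁ = 2.84

Secant formula: x_{n+1} = x_n - f(x_n)(x_n - x_{n-1})/(f(x_n) - f(x_{n-1}))

Iteration 1:
  f(2.160000) = -2.334400
  f(2.840000) = 1.065600
  x_2 = 2.840000 - 1.065600×(2.840000 - 2.160000)/(1.065600 - (-2.334400))
       = 2.626880
Iteration 2:
  f(2.840000) = 1.065600
  f(2.626880) = -0.099501
  x_3 = 2.626880 - (-0.099501)×(2.626880 - 2.840000)/(-0.099501 - 1.065600)
       = 2.645081
Iteration 3:
  f(2.626880) = -0.099501
  f(2.645081) = -0.003548
  x_4 = 2.645081 - (-0.003548)×(2.645081 - 2.626880)/(-0.003548 - (-0.099501))
       = 2.645754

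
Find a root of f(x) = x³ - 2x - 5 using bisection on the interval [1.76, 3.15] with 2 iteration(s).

f(x) = x³ - 2x - 5
Initial interval: [1.76, 3.15]

Iteration 1:
  c_1 = (1.760000 + 3.150000)/2 = 2.455000
  f(c_1) = f(2.455000) = 4.886346
  f(a) × f(c) < 0, new interval: [1.760000, 2.455000]
Iteration 2:
  c_2 = (1.760000 + 2.455000)/2 = 2.107500
  f(c_2) = f(2.107500) = 0.145580
  f(a) × f(c) < 0, new interval: [1.760000, 2.107500]

After 2 iteration(s), the approximation is c_2 = 2.107500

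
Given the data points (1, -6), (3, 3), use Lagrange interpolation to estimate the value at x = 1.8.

Lagrange interpolation formula:
P(x) = Σ yᵢ × Lᵢ(x)
where Lᵢ(x) = Π_{j≠i} (x - xⱼ)/(xᵢ - xⱼ)

L_0(1.8) = (1.8 - 3)/(1 - 3) = 0.600000
L_1(1.8) = (1.8 - 1)/(3 - 1) = 0.400000

P(1.8) = (-6)×L_0(1.8) + 3×L_1(1.8)
P(1.8) = -2.400000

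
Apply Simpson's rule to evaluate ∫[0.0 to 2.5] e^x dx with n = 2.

f(x) = e^x
a = 0.0, b = 2.5, n = 2
h = (b - a)/n = 1.250000

Simpson's rule: (h/3)[f(x₀) + 4f(x₁) + 2f(x₂) + ... + f(xₙ)]

x_0 = 0.0000, f(x_0) = 1.000000, coefficient = 1
x_1 = 1.2500, f(x_1) = 3.490343, coefficient = 4
x_2 = 2.5000, f(x_2) = 12.182494, coefficient = 1

I ≈ (1.250000/3) × 27.143866 = 11.309944
Exact value: 11.182494
Error: 0.127450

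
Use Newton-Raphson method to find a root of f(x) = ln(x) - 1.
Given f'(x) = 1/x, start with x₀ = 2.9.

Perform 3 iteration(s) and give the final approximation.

f(x) = ln(x) - 1
f'(x) = 1/x
x₀ = 2.9

Newton-Raphson formula: x_{n+1} = x_n - f(x_n)/f'(x_n)

Iteration 1:
  f(2.900000) = 0.064711
  f'(2.900000) = 0.344828
  x_1 = 2.900000 - 0.064711/0.344828 = 2.712339
Iteration 2:
  f(2.712339) = -0.002189
  f'(2.712339) = 0.368685
  x_2 = 2.712339 - (-0.002189)/0.368685 = 2.718275
Iteration 3:
  f(2.718275) = -0.000002
  f'(2.718275) = 0.367880
  x_3 = 2.718275 - (-0.000002)/0.367880 = 2.718282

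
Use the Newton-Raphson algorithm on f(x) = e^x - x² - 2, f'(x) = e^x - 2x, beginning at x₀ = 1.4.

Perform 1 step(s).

f(x) = e^x - x² - 2
f'(x) = e^x - 2x
x₀ = 1.4

Newton-Raphson formula: x_{n+1} = x_n - f(x_n)/f'(x_n)

Iteration 1:
  f(1.400000) = 0.095200
  f'(1.400000) = 1.255200
  x_1 = 1.400000 - 0.095200/1.255200 = 1.324156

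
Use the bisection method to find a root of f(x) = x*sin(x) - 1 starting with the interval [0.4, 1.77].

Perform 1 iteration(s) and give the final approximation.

f(x) = x*sin(x) - 1
Initial interval: [0.4, 1.77]

Iteration 1:
  c_1 = (0.400000 + 1.770000)/2 = 1.085000
  f(c_1) = f(1.085000) = -0.040531
  f(a) × f(c) ≥ 0, new interval: [1.085000, 1.770000]

After 1 iteration(s), the approximation is c_1 = 1.085000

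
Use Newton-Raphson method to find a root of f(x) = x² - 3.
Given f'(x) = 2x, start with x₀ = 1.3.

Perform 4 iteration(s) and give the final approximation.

f(x) = x² - 3
f'(x) = 2x
x₀ = 1.3

Newton-Raphson formula: x_{n+1} = x_n - f(x_n)/f'(x_n)

Iteration 1:
  f(1.300000) = -1.310000
  f'(1.300000) = 2.600000
  x_1 = 1.300000 - (-1.310000)/2.600000 = 1.803846
Iteration 2:
  f(1.803846) = 0.253861
  f'(1.803846) = 3.607692
  x_2 = 1.803846 - 0.253861/3.607692 = 1.733480
Iteration 3:
  f(1.733480) = 0.004951
  f'(1.733480) = 3.466959
  x_3 = 1.733480 - 0.004951/3.466959 = 1.732051
Iteration 4:
  f(1.732051) = 0.000002
  f'(1.732051) = 3.464103
  x_4 = 1.732051 - 0.000002/3.464103 = 1.732051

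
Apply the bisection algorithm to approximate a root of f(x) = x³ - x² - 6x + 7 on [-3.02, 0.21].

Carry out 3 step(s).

f(x) = x³ - x² - 6x + 7
Initial interval: [-3.02, 0.21]

Iteration 1:
  c_1 = (-3.020000 + 0.210000)/2 = -1.405000
  f(c_1) = f(-1.405000) = 10.682470
  f(a) × f(c) < 0, new interval: [-3.020000, -1.405000]
Iteration 2:
  c_2 = (-3.020000 + (-1.405000))/2 = -2.212500
  f(c_2) = f(-2.212500) = 4.549311
  f(a) × f(c) < 0, new interval: [-3.020000, -2.212500]
Iteration 3:
  c_3 = (-3.020000 + (-2.212500))/2 = -2.616250
  f(c_3) = f(-2.616250) = -2.054878
  f(a) × f(c) ≥ 0, new interval: [-2.616250, -2.212500]

After 3 iteration(s), the approximation is c_3 = -2.616250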